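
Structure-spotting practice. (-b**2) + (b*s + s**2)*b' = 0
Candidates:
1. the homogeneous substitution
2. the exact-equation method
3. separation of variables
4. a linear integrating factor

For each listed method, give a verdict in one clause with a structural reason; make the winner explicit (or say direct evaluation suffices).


Diagnosis: the homogeneous substitution — the slope is degree-zero homogeneous: the ratio substitution v = b/s collapses it. Rewriting — with the variables' roles exchanged where the shape demands it — would expose a Bernoulli structure too; the homogeneous substitution simply reads the degrees directly.
- the homogeneous substitution — applicable, and directly so.
- the exact-equation method: the mixed partial derivatives differ, so the left side is not a total differential.
- separation of variables — the two dependences do not factor apart.
- a linear integrating factor — a nonlinear term in the unknown puts this outside the integrating-factor template.


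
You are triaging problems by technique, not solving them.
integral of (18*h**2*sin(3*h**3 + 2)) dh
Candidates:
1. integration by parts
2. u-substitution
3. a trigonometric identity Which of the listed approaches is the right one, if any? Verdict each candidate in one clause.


Technique: u-substitution — viewed as a product, the integrand is a composition evaluated at 3*h**3 + 2 times (a constant multiple of) that inner expression's derivative, so u = 3*h**3 + 2 makes it elementary.
- integration by parts: a polynomial factor is present, but its partner is not an exp, sine, or cosine of a degree-1 argument, nor a logarithm.
- u-substitution: applicable, and directly so.
- a trigonometric identity: there is no trigonometric structure whose rewriting would simplify the integrand.


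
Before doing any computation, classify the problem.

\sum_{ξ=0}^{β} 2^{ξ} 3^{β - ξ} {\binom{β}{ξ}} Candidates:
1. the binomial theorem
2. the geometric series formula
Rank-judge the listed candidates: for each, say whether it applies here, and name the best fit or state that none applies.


Best approach: the binomial theorem — terms weighting {\binom{β}{ξ}} against matched powers of 2 and 3 reassemble into (2 + 3)^β by the binomial theorem.
- the binomial theorem — applies; the problem has the shape this method handles.
- the geometric series formula — there is no constant term-to-term ratio.


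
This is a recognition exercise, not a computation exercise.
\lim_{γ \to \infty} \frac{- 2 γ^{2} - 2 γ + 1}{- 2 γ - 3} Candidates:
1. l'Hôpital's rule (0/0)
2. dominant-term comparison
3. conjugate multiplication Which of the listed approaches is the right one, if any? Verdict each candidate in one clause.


Diagnosis: dominant-term comparison — divide through by the highest power of γ; every lower-order term dies and the dominant terms decide the limit.
- l'Hôpital's rule (0/0) — no 0/0 form appears: written as one quotient, top and bottom both grow without bound, and the ratio is decided by their leading terms.
- dominant-term comparison: applicable, and directly so.
- conjugate multiplication — no divergent radical difference is present for a conjugate pair to cancel.


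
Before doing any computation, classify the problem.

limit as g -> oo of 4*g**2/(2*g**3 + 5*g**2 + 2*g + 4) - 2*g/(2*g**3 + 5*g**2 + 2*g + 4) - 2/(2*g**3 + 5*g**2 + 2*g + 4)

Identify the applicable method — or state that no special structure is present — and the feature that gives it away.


Technique: dominant-term comparison — growth-rate triage: the leading powers of g decide the limit, everything else is noise. Viewed as a single quotient this is an ∞/∞ form — an at-infinity application of l'Hôpital's rule would also resolve it; comparing leading growth reads the answer without differentiating.


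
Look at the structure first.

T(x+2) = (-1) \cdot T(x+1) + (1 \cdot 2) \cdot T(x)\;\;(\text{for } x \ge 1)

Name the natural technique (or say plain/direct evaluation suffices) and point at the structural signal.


Best approach: the characteristic-root method — the recurrence is linear and homogeneous with constant coefficients, so the ansatz r^x turns it into a polynomial equation for r.


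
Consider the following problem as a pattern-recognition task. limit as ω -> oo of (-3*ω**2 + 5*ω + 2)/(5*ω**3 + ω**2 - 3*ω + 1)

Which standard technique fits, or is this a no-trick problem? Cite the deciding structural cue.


Best approach: dominant-term comparison — divide through by the highest power of ω; every lower-order term dies and the dominant terms decide the limit. As a single quotient, the ∞/∞ shape would yield to repeated differentiation as well — the growth comparison gets there in one look.


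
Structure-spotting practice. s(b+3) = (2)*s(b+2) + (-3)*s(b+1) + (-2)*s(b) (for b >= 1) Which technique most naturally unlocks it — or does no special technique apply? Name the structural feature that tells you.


Verdict: the characteristic-root method — constant coefficients and linearity mean the ansatz r^b reduces it to solving the characteristic polynomial.


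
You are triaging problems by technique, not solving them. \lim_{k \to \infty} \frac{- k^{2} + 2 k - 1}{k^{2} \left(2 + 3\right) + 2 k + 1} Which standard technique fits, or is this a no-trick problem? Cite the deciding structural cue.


Method: dominant-term comparison — growth-rate triage: the leading powers of k decide the limit, everything else is noise. Viewed as a single quotient this is an ∞/∞ form — an at-infinity application of l'Hôpital's rule would also resolve it; comparing leading growth reads the answer without differentiating.


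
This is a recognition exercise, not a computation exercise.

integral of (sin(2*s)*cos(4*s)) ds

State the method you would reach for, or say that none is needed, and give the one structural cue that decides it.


Technique: a trigonometric identity — split sin(2*s)*cos(4*s) with the angle-addition identities: the resulting sum integrates term by term.


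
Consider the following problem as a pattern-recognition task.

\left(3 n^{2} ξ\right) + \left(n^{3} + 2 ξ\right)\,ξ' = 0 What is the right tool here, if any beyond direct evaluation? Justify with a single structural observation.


Verdict: the exact-equation method — 3 n^{2} ξ and n^{3} + 2 ξ pass the exactness check on the nose, so no integrating factor in n or ξ is needed at all.


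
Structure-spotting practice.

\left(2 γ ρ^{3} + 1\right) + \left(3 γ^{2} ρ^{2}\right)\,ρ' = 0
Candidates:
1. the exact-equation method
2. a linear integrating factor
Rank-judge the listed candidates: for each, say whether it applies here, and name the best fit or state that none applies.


Diagnosis: the exact-equation method — take the mixed partials of 2 γ ρ^{3} + 1 and 3 γ^{2} ρ^{2}: they are equal, which certifies an exact differential.
- the exact-equation method — yes, a natural case for it.
- a linear integrating factor: the unknown enters nonlinearly (through a power, a denominator, or a transcendental function), which the linear integrating-factor recipe cannot absorb as-is — any repair would come from a preliminary substitution, not the factor.


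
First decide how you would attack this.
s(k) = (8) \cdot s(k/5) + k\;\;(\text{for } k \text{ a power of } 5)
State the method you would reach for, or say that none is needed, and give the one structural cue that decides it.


Technique: the master substitution — the argument contracts 5-fold per step: reindex k exponentially and solve the linear recurrence in the new index.


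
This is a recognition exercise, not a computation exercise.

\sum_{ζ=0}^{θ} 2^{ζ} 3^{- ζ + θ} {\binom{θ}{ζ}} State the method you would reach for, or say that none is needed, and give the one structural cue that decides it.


Verdict: the binomial theorem — binomial coefficients against complementary powers of 2 and 3: recognize the binomial expansion and resum.


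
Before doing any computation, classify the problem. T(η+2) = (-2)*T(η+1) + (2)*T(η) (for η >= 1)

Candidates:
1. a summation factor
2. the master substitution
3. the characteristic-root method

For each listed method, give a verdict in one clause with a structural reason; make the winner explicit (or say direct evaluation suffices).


Method: the characteristic-root method — shift-invariance with fixed coefficients calls for exponential trials; the characteristic polynomial finds every r^η.
- a summation factor: the recurrence reaches back more than one step, outside the first-order family a summation factor normalizes.
- the master substitution — the recursion steps by a constant offset, so exponential reindexing is pointless.
- the characteristic-root method: yes — fits the structure here.


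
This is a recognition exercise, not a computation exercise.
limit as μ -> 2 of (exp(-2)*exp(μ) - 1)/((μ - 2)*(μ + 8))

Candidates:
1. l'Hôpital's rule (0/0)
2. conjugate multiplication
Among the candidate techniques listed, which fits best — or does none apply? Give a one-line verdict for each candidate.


Verdict: l'Hôpital's rule (0/0) — plug in 2: top and bottom both hit zero, so differentiate each and retry. One could equally expand both pieces locally and compare leading terms; the rule does that in one stroke.
- l'Hôpital's rule (0/0) — yes, a natural case for it.
- conjugate multiplication: no divergent radical difference is present for a conjugate pair to cancel.


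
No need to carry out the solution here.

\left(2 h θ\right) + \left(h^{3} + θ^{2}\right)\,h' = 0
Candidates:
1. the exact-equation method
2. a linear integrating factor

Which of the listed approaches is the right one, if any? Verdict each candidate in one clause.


Method: the exact-equation method — d/dh of 2 h θ equals d/dθ of h^{3} + θ^{2}: the form is a total differential of one potential — integrate it exactly.
- the exact-equation method: applicable, and directly so.
- a linear integrating factor: a nonlinear term in the unknown puts this outside the integrating-factor template.


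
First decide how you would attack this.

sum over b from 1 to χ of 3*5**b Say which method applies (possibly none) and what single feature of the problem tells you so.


Method: the geometric series formula — consecutive terms stand in a fixed index-free ratio — the geometric sum formula closes it.


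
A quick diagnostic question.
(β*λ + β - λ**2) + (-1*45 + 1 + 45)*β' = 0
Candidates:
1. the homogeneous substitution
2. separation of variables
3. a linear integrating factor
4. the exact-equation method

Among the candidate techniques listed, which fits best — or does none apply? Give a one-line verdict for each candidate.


Best approach: a linear integrating factor — the unknown enters only to the first power against a nonzero forcing term — the integrating-factor template applies directly.
- the homogeneous substitution — the slope is not a function of the ratio of the variables alone.
- separation of variables: no algebra isolates the independent variable on one side and the unknown on the other.
- a linear integrating factor — yes — fits the structure here.
- the exact-equation method — exactness fails on the nose — the mixed partials do not match.


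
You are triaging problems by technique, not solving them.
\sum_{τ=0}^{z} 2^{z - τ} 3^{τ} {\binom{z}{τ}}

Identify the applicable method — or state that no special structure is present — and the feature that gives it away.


Method: the binomial theorem — binomial coefficients against complementary powers of 3 and 2: recognize the binomial expansion and resum.


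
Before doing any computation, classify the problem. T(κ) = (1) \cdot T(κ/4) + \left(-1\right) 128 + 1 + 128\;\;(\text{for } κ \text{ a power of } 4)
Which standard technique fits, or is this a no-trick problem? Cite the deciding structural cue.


Technique: the master substitution — treat m = log base 4 of κ as the new clock: one recursion step advances m by one while κ scales by 4.


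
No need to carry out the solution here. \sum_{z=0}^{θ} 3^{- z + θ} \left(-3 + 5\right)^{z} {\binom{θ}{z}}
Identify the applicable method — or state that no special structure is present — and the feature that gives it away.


Diagnosis: the binomial theorem — terms weighting {\binom{θ}{z}} against matched powers of (-3 + 5) and 3 reassemble into ((-3 + 5) + 3)^θ by the binomial theorem.


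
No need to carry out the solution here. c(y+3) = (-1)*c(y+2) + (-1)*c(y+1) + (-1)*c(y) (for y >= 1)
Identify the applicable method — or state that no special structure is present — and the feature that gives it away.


Technique: the characteristic-root method — shift-invariance with fixed coefficients calls for exponential trials; the characteristic polynomial finds every r^y.


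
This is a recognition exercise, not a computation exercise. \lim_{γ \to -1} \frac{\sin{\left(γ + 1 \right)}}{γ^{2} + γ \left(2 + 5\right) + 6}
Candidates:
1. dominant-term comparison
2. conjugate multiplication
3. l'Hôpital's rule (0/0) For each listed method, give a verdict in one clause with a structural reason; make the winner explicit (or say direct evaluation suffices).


Best approach: l'Hôpital's rule (0/0) — both numerator and denominator vanish at -1: the genuine 0/0 indeterminate that l'Hôpital exists for. Expanding numerator and denominator to first order gives the same value — the rule automates exactly that.
- dominant-term comparison — this limit is not decided by comparing leading-term growth at infinity.
- conjugate multiplication: there are no radicals in tension whose conjugate would simplify matters.
- l'Hôpital's rule (0/0): a fit — the right tool for this form.


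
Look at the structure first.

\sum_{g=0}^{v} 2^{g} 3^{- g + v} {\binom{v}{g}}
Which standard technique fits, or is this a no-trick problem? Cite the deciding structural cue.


Verdict: the binomial theorem — {\binom{v}{g}} weighting matched powers of 2 and 3 is the expanded form of (2 + 3)^v — fold it back up.


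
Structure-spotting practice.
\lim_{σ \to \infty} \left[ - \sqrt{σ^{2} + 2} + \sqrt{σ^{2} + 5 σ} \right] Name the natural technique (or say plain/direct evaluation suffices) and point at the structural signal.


Method: conjugate multiplication — divergence minus divergence hides a finite answer — expose it by pairing \sqrt{σ^{2} + 5 σ} - \sqrt{σ^{2} + 2} with its conjugate.


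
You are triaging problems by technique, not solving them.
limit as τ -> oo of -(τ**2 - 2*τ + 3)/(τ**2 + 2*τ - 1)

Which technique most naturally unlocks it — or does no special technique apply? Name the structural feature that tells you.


Diagnosis: dominant-term comparison — divide through by the highest power of τ; every lower-order term dies and the dominant terms decide the limit. l'Hôpital's at-infinity variant applies to the expression viewed as a single quotient; the leading-term comparison is the direct route.


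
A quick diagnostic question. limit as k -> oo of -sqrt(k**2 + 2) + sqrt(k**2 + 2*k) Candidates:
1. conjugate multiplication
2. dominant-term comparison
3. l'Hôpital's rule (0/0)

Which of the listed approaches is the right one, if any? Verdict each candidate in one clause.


Diagnosis: conjugate multiplication — both pieces blow up but their difference is finite; the conjugate trick rationalizes sqrt(k**2 + 2*k) - sqrt(k**2 + 2).
- conjugate multiplication: yes — fits the structure here.
- dominant-term comparison: this limit is not decided by comparing polynomial growth at infinity.
- l'Hôpital's rule (0/0) — no quotient structure at all: the clash is ∞ minus ∞, which rationalizing converts into a tractable ratio.


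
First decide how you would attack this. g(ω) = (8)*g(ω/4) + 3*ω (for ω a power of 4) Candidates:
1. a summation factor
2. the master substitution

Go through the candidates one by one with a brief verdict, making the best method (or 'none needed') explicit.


Verdict: the master substitution — a divide-and-conquer shape: argument ω/4, so change variables with ω = 4^m and solve the linear version.
- a summation factor: a divided-index call is outside the fixed-shift first-order family a summation factor normalizes.
- the master substitution — yes, a natural case for it.


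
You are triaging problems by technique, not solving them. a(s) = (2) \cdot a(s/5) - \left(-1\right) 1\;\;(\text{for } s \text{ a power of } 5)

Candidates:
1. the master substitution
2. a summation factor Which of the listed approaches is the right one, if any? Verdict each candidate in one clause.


Verdict: the master substitution — the argument contracts 5-fold per step: reindex s exponentially and solve the linear recurrence in the new index.
- the master substitution: a fit — the right tool for this form.
- a summation factor: the recursion divides its index rather than shifting it — there is no previous-term chain for a summation factor to telescope.


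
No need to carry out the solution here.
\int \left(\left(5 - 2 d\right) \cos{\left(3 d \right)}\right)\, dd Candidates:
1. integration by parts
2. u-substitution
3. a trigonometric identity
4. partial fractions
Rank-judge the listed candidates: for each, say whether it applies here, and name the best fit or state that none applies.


Best approach: integration by parts — a polynomial factor 5 - 2 d multiplies \cos{\left(3 d \right)}; differentiating 5 - 2 d lowers its degree while \cos{\left(3 d \right)} integrates cleanly, so parts wins.
- integration by parts: yes, a natural case for it.
- u-substitution: no subexpression of the integrand pairs with its own derivative as a factor — individual terms may offer their own substitutions, but any change of variable covering the whole integral would have to be constructed from outside the expression.
- a trigonometric identity — neither the even-power reduction nor the product-to-sum identity applies to this structure.
- partial fractions: there is no rational-function structure to decompose.


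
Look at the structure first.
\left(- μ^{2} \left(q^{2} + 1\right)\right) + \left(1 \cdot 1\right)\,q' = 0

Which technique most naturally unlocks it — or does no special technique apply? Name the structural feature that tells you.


Method: separation of variables — the derivative equals a pure function of μ (namely μ^{2}) times a pure function of q (namely q^{2} + 1); divide and integrate each side.


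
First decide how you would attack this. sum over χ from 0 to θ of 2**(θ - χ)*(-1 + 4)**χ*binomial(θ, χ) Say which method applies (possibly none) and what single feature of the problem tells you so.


Best approach: the binomial theorem — binomial(θ, χ) weighting matched powers of (-1 + 4) and 2 is the expanded form of ((-1 + 4) + 2)^θ — fold it back up.


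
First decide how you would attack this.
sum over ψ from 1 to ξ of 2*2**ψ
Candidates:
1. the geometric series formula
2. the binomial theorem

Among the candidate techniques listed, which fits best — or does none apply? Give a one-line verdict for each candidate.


Method: the geometric series formula — the ratio of consecutive terms is the constant 2, independent of the index — a geometric sum.
- the geometric series formula: a fit — the right tool for this form.
- the binomial theorem — there is no pair of bases whose matched powers would reassemble into a single binomial power.


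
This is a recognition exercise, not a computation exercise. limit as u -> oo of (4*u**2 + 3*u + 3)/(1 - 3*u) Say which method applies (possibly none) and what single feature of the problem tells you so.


Technique: dominant-term comparison — growth-rate triage: the leading powers of u decide the limit, everything else is noise. As a single quotient, the ∞/∞ shape would yield to repeated differentiation as well — the growth comparison gets there in one look.


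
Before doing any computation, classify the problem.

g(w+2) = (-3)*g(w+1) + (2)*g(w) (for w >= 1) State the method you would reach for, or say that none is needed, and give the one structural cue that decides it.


Technique: the characteristic-root method — fixed numeric weights on consecutive terms and no forcing term added: the root method in its home territory.


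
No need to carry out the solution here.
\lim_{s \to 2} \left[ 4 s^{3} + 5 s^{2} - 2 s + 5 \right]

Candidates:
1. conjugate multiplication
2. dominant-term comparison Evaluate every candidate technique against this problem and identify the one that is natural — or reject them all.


Best approach: no special technique — no zero denominators, no indeterminate clash at 2 — substitute and read off the value.
- conjugate multiplication — no divergent radical difference is present for a conjugate pair to cancel.
- dominant-term comparison: no dominant-degree comparison decides it.


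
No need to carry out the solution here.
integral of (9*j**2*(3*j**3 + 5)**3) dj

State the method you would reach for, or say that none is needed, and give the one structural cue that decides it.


Verdict: u-substitution — collected, the integrand has one factor that is, up to a constant, the derivative of an inner expression the rest depends on — substitute for that inner expression. Expanding everything out would also get there; the substitution is the systematic route.


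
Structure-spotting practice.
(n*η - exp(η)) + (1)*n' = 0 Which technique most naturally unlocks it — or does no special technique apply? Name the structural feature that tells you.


Verdict: a linear integrating factor — n appears only to the first power with coefficient η — the classic integrating-factor setup.


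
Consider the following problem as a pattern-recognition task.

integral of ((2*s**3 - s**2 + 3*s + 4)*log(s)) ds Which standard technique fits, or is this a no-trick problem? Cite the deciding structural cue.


Diagnosis: integration by parts — the presence of log(s) against a polynomial factor is the standard differentiate-the-log setup.


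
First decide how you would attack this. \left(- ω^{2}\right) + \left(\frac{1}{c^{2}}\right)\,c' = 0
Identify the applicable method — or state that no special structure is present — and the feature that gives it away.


Method: separation of variables — the derivative equals a pure function of ω (namely ω^{2}) times a pure function of c (namely c^{2}); divide and integrate each side. The cross-partial test also passes here (vacuously, each side single-variable); the potential-function route would work, separation is simply more immediate.


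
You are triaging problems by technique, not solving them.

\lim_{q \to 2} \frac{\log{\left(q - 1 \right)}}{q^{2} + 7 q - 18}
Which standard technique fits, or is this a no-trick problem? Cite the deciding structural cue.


Method: l'Hôpital's rule (0/0) — substituting 2 gives 0 over 0; differentiate top and bottom once and re-evaluate. Expanding numerator and denominator to first order gives the same value — the rule automates exactly that.


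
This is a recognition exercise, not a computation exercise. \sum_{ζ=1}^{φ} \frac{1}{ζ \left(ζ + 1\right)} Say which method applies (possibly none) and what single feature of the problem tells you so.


Technique: telescoping — split \frac{1}{ζ \left(ζ + 1\right)} by partial fractions and the pieces are one function at shifted arguments — interior terms cancel.


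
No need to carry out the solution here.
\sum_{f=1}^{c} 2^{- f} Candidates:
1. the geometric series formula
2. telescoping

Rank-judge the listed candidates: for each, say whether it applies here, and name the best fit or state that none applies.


Method: the geometric series formula — consecutive terms stand in a fixed index-free ratio — the geometric sum formula closes it.
- the geometric series formula — yes, a natural case for it.
- telescoping: neither a shifted-difference shape nor integer-spaced poles are present.


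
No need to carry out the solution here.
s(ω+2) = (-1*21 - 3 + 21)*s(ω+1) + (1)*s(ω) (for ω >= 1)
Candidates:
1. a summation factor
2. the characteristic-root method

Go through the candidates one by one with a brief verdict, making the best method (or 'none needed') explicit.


Best approach: the characteristic-root method — no index-dependence in the weights and nothing inhomogeneous: classic characteristic-equation setup.
- a summation factor — a summation factor telescopes one-step recursions; this one carries higher-order memory.
- the characteristic-root method: yes — fits the structure here.


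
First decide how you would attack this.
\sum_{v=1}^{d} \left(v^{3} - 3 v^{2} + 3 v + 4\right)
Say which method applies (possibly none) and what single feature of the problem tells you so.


Diagnosis: no special technique — recognize the absence of structure: constant-multiple powers of v summed plainly, no special method required.


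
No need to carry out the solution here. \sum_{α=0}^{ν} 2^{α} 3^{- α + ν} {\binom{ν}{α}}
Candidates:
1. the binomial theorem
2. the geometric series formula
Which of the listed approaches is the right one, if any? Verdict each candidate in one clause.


Verdict: the binomial theorem — {\binom{ν}{α}} weighting matched powers of 2 and 3 is the expanded form of (2 + 3)^ν — fold it back up.
- the binomial theorem — applies; the problem has the shape this method handles.
- the geometric series formula: the ratio of consecutive terms depends on the index.


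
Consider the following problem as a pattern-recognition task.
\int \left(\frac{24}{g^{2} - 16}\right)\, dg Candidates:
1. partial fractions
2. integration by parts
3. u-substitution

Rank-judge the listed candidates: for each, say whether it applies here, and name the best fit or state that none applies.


Verdict: partial fractions — g^{2} - 16 splits into linear pieces, so the quotient is a sum of simple fractions — decompose before integrating.
- partial fractions: applicable, and directly so.
- integration by parts: there is no nonconstant-polynomial-times-kernel split with an exp, sine, cosine (degree-1 argument), or logarithm partner.
- u-substitution — no subexpression of the integrand serves as a whole-integral substitution inner — individual terms may offer their own, but none carries its derivative as a factor of the full integrand; a working change of variable would have to be constructed from outside the expression.


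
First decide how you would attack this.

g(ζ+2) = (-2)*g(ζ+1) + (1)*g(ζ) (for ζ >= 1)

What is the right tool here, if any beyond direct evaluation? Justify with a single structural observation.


Best approach: the characteristic-root method — every coefficient is a fixed number and the forcing is zero — substitute r^ζ and read off the root equation.


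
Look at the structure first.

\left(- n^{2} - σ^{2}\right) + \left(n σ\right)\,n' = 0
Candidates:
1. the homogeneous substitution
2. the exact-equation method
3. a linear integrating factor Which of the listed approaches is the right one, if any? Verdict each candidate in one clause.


Best approach: the homogeneous substitution — scaling σ and n together leaves the slope fixed — it depends only on n/σ, so substitute the ratio. This doubles as a Bernoulli equation in the unknown as written; the homogeneous route needs no setup at all.
- the homogeneous substitution: yes, a natural case for it.
- the exact-equation method — the mixed-partials test fails on this split — it is not an exact differential as presented.
- a linear integrating factor: the unknown enters nonlinearly (through a power, a denominator, or a transcendental function), which the linear integrating-factor recipe cannot absorb as-is — any repair would come from a preliminary substitution, not the factor.


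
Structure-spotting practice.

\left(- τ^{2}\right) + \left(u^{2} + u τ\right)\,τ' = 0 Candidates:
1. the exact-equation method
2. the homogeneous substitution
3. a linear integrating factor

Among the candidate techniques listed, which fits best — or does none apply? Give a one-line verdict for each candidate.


Technique: the homogeneous substitution — the slope is degree-zero homogeneous: the ratio substitution v = τ/u collapses it. Rewriting — with the variables' roles exchanged where the shape demands it — would expose a Bernoulli structure too; the homogeneous substitution simply reads the degrees directly.
- the exact-equation method: the mixed partial derivatives differ, so the left side is not a total differential.
- the homogeneous substitution — applies; the problem has the shape this method handles.
- a linear integrating factor: the unknown enters nonlinearly (through a power, a denominator, or a transcendental function), which the linear integrating-factor recipe cannot absorb as-is — any repair would come from a preliminary substitution, not the factor.


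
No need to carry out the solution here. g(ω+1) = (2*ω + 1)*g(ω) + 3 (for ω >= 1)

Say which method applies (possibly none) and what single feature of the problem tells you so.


Technique: a summation factor — it is first-order linear but the coefficient 2*ω + 1 depends on the index, so multiply through by a summation factor to telescope it.


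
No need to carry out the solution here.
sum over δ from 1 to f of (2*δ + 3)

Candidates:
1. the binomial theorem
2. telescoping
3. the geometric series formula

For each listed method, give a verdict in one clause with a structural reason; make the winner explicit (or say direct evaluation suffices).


Best approach: no special technique — with only polynomial terms in δ present, the classical sum-of-powers identities are all you need.
- the binomial theorem — no binomial coefficients pair up with complementary powers here.
- telescoping: writing out consecutive terms as given produces no pairwise cancellation.
- the geometric series formula: consecutive terms are not related by a fixed multiplier.


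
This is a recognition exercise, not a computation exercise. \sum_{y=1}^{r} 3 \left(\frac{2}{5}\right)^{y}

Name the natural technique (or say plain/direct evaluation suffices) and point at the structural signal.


Diagnosis: the geometric series formula — the ratio of consecutive terms is the constant \frac{2}{5}, independent of the index — a geometric sum.


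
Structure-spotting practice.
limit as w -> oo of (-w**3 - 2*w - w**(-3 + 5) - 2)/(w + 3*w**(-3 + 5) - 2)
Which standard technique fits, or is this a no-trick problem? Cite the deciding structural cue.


Diagnosis: dominant-term comparison — growth-rate triage: the leading powers of w decide the limit, everything else is noise. Differentiating the expression as a single quotient would eventually settle it as well; matching dominant growth settles it immediately.


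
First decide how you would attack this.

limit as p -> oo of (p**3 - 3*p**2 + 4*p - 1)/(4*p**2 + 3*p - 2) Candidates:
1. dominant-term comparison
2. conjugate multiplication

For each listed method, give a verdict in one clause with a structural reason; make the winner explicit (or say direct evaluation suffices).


Method: dominant-term comparison — growth-rate triage: the leading powers of p decide the limit, everything else is noise.
- dominant-term comparison — yes — fits the structure here.
- conjugate multiplication: the conjugate move applies to radical differences, which this is not.


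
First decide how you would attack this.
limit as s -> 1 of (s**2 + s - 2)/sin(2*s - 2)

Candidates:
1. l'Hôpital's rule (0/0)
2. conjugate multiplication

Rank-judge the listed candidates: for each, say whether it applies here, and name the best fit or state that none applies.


Method: l'Hôpital's rule (0/0) — both numerator and denominator vanish at 1: the genuine 0/0 indeterminate that l'Hôpital exists for. The standard small-argument limits would also carry it; the rule is the systematic route.
- l'Hôpital's rule (0/0) — applies; the problem has the shape this method handles.
- conjugate multiplication: there are no radicals in tension whose conjugate would simplify matters.


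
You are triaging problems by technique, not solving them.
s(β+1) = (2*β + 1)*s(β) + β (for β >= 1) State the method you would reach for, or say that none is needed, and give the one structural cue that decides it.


Verdict: a summation factor — because the multiplier 2*β + 1 is index-dependent, divide through by its running product and sum the resulting differences.


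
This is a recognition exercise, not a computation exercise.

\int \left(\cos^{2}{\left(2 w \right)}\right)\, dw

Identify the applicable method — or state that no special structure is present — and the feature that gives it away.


Technique: a trigonometric identity — reduce \cos^{2}{\left(2 w \right)} with the power-reduction formula and the integral becomes first-degree trigonometry.


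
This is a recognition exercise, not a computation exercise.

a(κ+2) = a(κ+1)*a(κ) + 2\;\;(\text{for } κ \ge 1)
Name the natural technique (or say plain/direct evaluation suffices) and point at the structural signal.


Diagnosis: no special technique — each new value is a nonlinear function of earlier ones — scaling arguments and superposition both fail.


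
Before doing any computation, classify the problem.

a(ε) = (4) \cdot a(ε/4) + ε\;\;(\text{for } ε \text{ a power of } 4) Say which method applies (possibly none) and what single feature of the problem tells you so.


Method: the master substitution — the argument contracts 4-fold per step: reindex ε exponentially and solve the linear recurrence in the new index.


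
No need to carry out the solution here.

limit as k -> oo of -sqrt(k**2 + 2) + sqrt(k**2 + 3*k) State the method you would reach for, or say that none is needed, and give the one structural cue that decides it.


Method: conjugate multiplication — both pieces blow up but their difference is finite; the conjugate trick rationalizes sqrt(k**2 + 3*k) - sqrt(k**2 + 2).


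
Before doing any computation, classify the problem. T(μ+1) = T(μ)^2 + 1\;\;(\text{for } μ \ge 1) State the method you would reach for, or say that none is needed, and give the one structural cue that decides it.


Technique: no special technique — a nonlinear dependence on earlier terms breaks linearity, and with it every superposition-based closed form.


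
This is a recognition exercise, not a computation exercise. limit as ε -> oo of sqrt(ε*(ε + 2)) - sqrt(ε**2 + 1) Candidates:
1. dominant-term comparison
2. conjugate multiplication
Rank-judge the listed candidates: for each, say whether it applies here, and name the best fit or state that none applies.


Method: conjugate multiplication — divergence minus divergence hides a finite answer — expose it by pairing sqrt(ε*(ε + 2)) - sqrt(ε**2 + 1) with its conjugate.
- dominant-term comparison: this is not a rational comparison of growth rates at infinity.
- conjugate multiplication: applicable, and directly so.


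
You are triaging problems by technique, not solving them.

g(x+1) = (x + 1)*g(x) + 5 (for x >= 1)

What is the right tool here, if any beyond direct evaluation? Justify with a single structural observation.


Diagnosis: a summation factor — with the index-dependent coefficient x + 1, dividing by the cumulative product turns the left side into a pure difference.


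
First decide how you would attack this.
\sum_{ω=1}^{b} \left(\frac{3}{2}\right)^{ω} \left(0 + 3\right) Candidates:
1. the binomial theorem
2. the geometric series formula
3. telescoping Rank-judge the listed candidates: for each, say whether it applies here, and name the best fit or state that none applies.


Verdict: the geometric series formula — each summand is the previous one scaled by \frac{3}{2}; that constant multiplier is itself the geometric structure.
- the binomial theorem — no binomial coefficients pair with matched powers.
- the geometric series formula: applies; the problem has the shape this method handles.
- telescoping: in the displayed form, no term reappears at a neighboring index to cancel against.


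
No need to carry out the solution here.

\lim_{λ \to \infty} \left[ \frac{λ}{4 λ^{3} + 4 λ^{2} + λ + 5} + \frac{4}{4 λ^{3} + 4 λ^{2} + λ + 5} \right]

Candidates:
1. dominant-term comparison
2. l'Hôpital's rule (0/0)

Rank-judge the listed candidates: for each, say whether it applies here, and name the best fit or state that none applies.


Diagnosis: dominant-term comparison — divide by the highest power of λ present: lower-order terms vanish and the dominant ratio remains.
- dominant-term comparison — yes, a natural case for it.
- l'Hôpital's rule (0/0) — no 0/0 form appears: written as one quotient, top and bottom both grow without bound, and the ratio is decided by their leading terms.


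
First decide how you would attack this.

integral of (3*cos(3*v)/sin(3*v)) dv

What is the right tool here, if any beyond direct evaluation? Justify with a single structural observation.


Best approach: u-substitution — gathered as a product, the integrand carries the factor 3*cos(3*v) — up to a constant, the derivative of the inner expression sin(3*v) — so u = sin(3*v) collapses the integral.


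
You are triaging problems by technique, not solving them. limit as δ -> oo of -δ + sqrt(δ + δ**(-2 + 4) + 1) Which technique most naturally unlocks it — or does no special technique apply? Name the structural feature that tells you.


Technique: conjugate multiplication — the difference sqrt(δ + δ**(-2 + 4) + 1) - δ is an ∞ − ∞ stalemate; its conjugate partner breaks the tie.


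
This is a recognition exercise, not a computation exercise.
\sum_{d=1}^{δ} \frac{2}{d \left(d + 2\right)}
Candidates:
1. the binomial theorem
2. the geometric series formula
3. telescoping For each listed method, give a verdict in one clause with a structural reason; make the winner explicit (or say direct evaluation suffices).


Diagnosis: telescoping — integer-spaced poles in \frac{2}{d \left(d + 2\right)} are the telescoping signature in disguise.
- the binomial theorem — the summand does not match any term pattern of an expanded binomial power.
- the geometric series formula — dividing successive terms gives an index-dependent quantity, not a constant.
- telescoping — yes, a natural case for it.


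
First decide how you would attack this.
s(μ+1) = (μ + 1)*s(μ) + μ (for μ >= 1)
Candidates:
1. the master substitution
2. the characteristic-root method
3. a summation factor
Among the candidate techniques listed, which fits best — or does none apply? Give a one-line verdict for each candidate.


Best approach: a summation factor — one step of memory with a weight μ + 1 that changes as the index grows — the summation-factor construction is built for this.
- the master substitution — the recursion steps by a constant offset, so exponential reindexing is pointless.
- the characteristic-root method — the coefficients change with the index, which the root method cannot absorb.
- a summation factor: applicable, and directly so.


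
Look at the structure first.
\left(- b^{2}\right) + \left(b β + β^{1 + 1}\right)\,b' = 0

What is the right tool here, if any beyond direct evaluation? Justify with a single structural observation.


Verdict: the homogeneous substitution — solved for the derivative, the right side is unchanged under scaling β and b together — it depends only on the ratio b/β, so substitute a single ratio variable. Rewriting — with the variables' roles exchanged where the shape demands it — would expose a Bernoulli structure too; the homogeneous substitution simply reads the degrees directly.


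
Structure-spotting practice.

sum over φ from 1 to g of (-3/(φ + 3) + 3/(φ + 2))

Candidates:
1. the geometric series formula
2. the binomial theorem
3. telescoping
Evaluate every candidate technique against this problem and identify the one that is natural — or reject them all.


Diagnosis: telescoping — difference-of-shifts structure (each term adds 3/(φ + 2), then subtracts its one-index-advanced value, which the following term adds back) leaves only the first and last pieces standing.
- the geometric series formula: consecutive terms are not related by a fixed multiplier.
- the binomial theorem: no binomial coefficients pair with matched powers.
- telescoping — applicable, and directly so.
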